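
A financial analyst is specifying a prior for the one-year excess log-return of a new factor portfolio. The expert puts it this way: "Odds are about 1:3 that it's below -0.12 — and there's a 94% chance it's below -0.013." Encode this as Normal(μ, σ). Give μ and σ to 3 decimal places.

For Normal(μ,σ), the p-quantile is μ + z_p·σ. Here z_{0.25} = -0.6745, z_{0.94} = 1.555.
So -0.12 = μ − 0.6745σ and -0.013 = μ + 1.555σ.
Subtracting: σ = (-0.013 − -0.12)/(1.555 − (-0.6745)) = 0.048.
Then μ = -0.12 − (-0.6745)·0.048 = -0.088.

μ = -0.088, σ = 0.048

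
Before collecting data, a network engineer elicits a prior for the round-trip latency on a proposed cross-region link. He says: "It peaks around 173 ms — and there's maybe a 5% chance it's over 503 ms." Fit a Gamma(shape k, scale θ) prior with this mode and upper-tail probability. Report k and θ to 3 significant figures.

k ≈ 3.34, θ ≈ 74

Gamma(k,θ) with k>1 has mode (k−1)θ, so θ = 173/(k−1).
Need P(X < 503) = 0.95 with θ tied to k this way. Start at k = 2, θ = 173: P(X<503) ≈ 0.787.
Too low — raise k to concentrate. Iterating converges to k ≈ 3.34.
Then θ = 173/(3.34−1) ≈ 74.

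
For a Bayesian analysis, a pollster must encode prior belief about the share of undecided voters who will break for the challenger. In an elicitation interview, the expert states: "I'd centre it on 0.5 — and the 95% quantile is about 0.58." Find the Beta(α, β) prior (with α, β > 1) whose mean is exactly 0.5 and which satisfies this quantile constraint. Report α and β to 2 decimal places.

With mean 0.5 fixed, write α = 0.5s, β = 0.5s where s = α+β.
Need P(θ < 0.58) = 0.95 under Beta(0.5s, 0.5s). Normal approximation: (q−m)/√(m(1−m)/s) ≈ z_{0.95} = 1.64, so s ≈ 0.5·0.5·(1.64)²/(0.58−0.5)² = 105.7.
At s = 105.7: P(θ<0.58) ≈ 0.951. Adjusting to match 0.95 gives s ≈ 104.82.
So α = 0.5·104.82 ≈ 52.41, β = 0.5·104.82 ≈ 52.41.

α ≈ 52.41, β ≈ 52.41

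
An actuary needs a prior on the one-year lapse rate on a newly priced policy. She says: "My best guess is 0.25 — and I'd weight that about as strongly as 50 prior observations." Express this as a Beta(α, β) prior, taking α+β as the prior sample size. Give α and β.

Under the effective-sample-size interpretation, Beta(α, β) has prior mean α/(α+β) and prior sample size α+β.
So α+β = 50 and α/(α+β) = 0.25, giving α = 0.25·50 = 12.5 and β = 50 − 12.5 = 37.5.

α = 12.5, β = 37.5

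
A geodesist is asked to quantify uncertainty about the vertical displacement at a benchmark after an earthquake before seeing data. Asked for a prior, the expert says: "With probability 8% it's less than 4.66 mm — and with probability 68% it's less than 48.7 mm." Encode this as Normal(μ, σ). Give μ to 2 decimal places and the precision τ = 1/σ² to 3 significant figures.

The p-quantile of Normal(μ,σ) is μ + z_p·σ, with z_{0.08} = -1.405 and z_{0.68} = 0.4677.
Eliminate σ: μ = (z₂·x₁ − z₁·x₂)/(z₂ − z₁) = (0.4677·4.66 − (-1.405)·48.7)/1.873 = 37.70.
Then σ = (x₂ − x₁)/(z₂ − z₁) = (48.7 − 4.66)/1.873 = 23.52.
Precision τ = 1/σ² = 1/23.52² = 0.00181.

μ = 37.70, τ = 0.00181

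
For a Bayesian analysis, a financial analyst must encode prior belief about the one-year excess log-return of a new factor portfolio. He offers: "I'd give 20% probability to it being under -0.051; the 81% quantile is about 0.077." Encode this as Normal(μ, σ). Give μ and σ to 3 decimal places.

For Normal(μ,σ), the p-quantile is μ + z_p·σ. Here z_{0.2} = -0.8416, z_{0.81} = 0.8779.
So -0.051 = μ − 0.8416σ and 0.077 = μ + 0.8779σ.
Subtracting: σ = (0.077 − -0.051)/(0.8779 − (-0.8416)) = 0.074.
Then μ = -0.051 − (-0.8416)·0.074 = 0.012.

μ = 0.012, σ = 0.074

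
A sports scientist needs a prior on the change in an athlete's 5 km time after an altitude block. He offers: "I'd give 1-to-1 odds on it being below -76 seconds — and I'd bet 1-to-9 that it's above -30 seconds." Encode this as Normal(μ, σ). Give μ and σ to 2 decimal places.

For Normal(μ,σ), the p-quantile is μ + z_p·σ. Here z_{0.5} = 0, z_{0.9} = 1.282.
So -76 = μ + 0σ and -30 = μ + 1.282σ.
Subtracting: σ = (-30 − -76)/(1.282 − (0)) = 35.89.
Then μ = -76 − (0)·35.89 = -76.00.

μ = -76.00, σ = 35.89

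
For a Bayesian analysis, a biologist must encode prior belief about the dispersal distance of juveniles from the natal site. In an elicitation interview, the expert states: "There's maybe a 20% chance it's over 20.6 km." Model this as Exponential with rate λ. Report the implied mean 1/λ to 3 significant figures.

mean ≈ 12.8 km

P(T > 20.6) = e^(−λ·20.6) = 0.2, so λ = −ln(0.2)/20.6 = 0.0781.
Mean = 1/λ = 12.8 km.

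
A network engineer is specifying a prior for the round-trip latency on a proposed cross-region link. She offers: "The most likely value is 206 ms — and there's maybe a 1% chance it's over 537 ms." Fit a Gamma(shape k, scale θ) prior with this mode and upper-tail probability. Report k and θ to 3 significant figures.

k ≈ 6.07, θ ≈ 40.7

Gamma(k,θ) with k>1 has mode (k−1)θ, so θ = 206/(k−1).
Need P(X < 537) = 0.99 with θ tied to k this way. Start at k = 2, θ = 206: P(X<537) ≈ 0.734.
Too low — raise k to concentrate. Iterating converges to k ≈ 6.07.
Then θ = 206/(6.07−1) ≈ 40.7.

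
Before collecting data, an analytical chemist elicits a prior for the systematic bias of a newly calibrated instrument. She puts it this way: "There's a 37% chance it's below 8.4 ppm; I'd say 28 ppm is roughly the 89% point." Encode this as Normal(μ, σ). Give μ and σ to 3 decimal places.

The p-quantile of Normal(μ,σ) is μ + z_p·σ, with z_{0.37} = -0.3319 and z_{0.89} = 1.227.
Eliminate σ: μ = (z₂·x₁ − z₁·x₂)/(z₂ − z₁) = (1.227·8.4 − (-0.3319)·28)/1.558 = 12.574.
Then σ = (x₂ − x₁)/(z₂ − z₁) = (28 − 8.4)/1.558 = 12.577.

μ = 12.574, σ = 12.577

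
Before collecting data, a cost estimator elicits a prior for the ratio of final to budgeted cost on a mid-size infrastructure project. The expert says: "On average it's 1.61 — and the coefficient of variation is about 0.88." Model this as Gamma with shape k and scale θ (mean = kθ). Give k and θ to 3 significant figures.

For Gamma(k, scale θ): mean = kθ, variance = kθ², so CV = 1/√k.
CV = 0.88, hence k = 1/CV² = 1.29.
Then θ = mean/k = 1.61/1.29 = 1.25.

k ≈ 1.29, θ ≈ 1.25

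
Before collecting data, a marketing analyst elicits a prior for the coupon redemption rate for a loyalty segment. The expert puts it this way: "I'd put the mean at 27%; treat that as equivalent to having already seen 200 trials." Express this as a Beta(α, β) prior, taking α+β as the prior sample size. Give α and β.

Under the effective-sample-size interpretation, Beta(α, β) has prior mean α/(α+β) and prior sample size α+β.
So α+β = 200 and α/(α+β) = 0.27, giving α = 0.27·200 = 54 and β = 200 − 54 = 146.

α = 54, β = 146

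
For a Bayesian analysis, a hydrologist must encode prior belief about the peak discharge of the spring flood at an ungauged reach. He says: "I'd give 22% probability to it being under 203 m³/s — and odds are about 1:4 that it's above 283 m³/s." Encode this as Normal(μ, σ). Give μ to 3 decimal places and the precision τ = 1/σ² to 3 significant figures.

μ = 241.279, τ = 0.000407

The p-quantile of Normal(μ,σ) is μ + z_p·σ, with z_{0.22} = -0.7722 and z_{0.8} = 0.8416.
Eliminate σ: μ = (z₂·x₁ − z₁·x₂)/(z₂ − z₁) = (0.8416·203 − (-0.7722)·283)/1.614 = 241.279.
Then σ = (x₂ − x₁)/(z₂ − z₁) = (283 − 203)/1.614 = 49.572.
Precision τ = 1/σ² = 1/49.57² = 0.000407.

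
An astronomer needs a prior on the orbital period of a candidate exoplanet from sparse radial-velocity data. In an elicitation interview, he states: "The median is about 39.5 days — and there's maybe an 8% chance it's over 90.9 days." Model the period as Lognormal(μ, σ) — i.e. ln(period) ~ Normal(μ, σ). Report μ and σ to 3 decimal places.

μ ≈ 3.676, σ ≈ 0.593

If T ~ Lognormal(μ,σ) then ln T ~ Normal(μ,σ), so the p-quantile of ln T is μ + z_p·σ.
ln(39.5) = 3.676 and ln(90.9) = 4.51; z_{0.5} = 0, z_{0.92} = 1.405.
σ = (4.51 − 3.676)/(1.405 − (0)) = 0.593.
μ = 3.676 − (0)·0.593 = 3.676.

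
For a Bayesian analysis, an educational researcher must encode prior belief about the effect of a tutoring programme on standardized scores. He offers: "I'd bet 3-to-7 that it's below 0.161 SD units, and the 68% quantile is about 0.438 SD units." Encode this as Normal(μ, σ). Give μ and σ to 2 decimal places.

μ = 0.31, σ = 0.28

The p-quantile of Normal(μ,σ) is μ + z_p·σ, with z_{0.3} = -0.5244 and z_{0.68} = 0.4677.
Eliminate σ: μ = (z₂·x₁ − z₁·x₂)/(z₂ − z₁) = (0.4677·0.161 − (-0.5244)·0.438)/0.9921 = 0.31.
Then σ = (x₂ − x₁)/(z₂ − z₁) = (0.438 − 0.161)/0.9921 = 0.28.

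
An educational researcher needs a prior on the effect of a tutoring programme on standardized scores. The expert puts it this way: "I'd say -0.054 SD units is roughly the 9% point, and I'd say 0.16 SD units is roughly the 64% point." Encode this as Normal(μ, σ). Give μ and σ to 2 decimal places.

μ = 0.11, σ = 0.13

For Normal(μ,σ), the p-quantile is μ + z_p·σ. Here z_{0.09} = -1.341, z_{0.64} = 0.3585.
So -0.054 = μ − 1.341σ and 0.16 = μ + 0.3585σ.
Subtracting: σ = (0.16 − -0.054)/(0.3585 − (-1.341)) = 0.13.
Then μ = -0.054 − (-1.341)·0.13 = 0.11.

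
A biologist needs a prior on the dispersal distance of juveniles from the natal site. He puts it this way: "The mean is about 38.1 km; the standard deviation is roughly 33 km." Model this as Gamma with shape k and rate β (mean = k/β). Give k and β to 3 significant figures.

k ≈ 1.33, β ≈ 0.035

For Gamma(k, rate β): mean = k/β, variance = k/β², so CV = 1/√k.
CV = SD/mean = 33/38.1 = 0.8661, hence k = 1/CV² = 1.33.
Then β = k/mean = 1.33/38.1 = 0.035.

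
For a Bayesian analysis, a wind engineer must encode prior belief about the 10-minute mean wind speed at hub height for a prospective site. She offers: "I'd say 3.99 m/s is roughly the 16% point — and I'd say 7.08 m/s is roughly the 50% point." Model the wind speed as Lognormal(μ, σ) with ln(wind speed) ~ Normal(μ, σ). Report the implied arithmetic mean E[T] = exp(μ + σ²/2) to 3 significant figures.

E[T] ≈ 8.36 m/s

If T ~ Lognormal(μ,σ) then ln T ~ Normal(μ,σ), so the p-quantile of ln T is μ + z_p·σ.
ln(3.99) = 1.384 and ln(7.08) = 1.957; z_{0.16} = -0.9945, z_{0.5} = 0.
σ = (1.957 − 1.384)/(0 − (-0.9945)) = 0.577.
μ = 1.384 − (-0.9945)·0.577 = 1.957.
E[T] = exp(μ + σ²/2) = exp(1.957 + 0.1663) = 8.36 m/s.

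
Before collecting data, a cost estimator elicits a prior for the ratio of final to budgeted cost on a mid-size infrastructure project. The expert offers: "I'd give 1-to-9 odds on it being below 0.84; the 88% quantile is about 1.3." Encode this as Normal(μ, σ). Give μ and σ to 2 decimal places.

For Normal(μ,σ), the p-quantile is μ + z_p·σ. Here z_{0.1} = -1.282, z_{0.88} = 1.175.
So 0.84 = μ − 1.282σ and 1.3 = μ + 1.175σ.
Subtracting: σ = (1.3 − 0.84)/(1.175 − (-1.282)) = 0.19.
Then μ = 0.84 − (-1.282)·0.19 = 1.08.

μ = 1.08, σ = 0.19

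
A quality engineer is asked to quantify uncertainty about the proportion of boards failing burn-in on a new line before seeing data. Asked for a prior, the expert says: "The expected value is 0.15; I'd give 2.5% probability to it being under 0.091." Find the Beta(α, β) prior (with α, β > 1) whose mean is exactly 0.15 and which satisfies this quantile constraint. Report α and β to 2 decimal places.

With mean 0.15 fixed, write α = 0.15s, β = 0.85s where s = α+β.
Need P(θ < 0.091) = 0.025 under Beta(0.15s, 0.85s). Normal approximation: (q−m)/√(m(1−m)/s) ≈ z_{0.025} = -1.96, so s ≈ 0.15·0.85·(-1.96)²/(0.091−0.15)² = 140.7.
At s = 140.7: P(θ<0.091) ≈ 0.014. Adjusting to match 0.025 gives s ≈ 114.64.
So α = 0.15·114.64 ≈ 17.20, β = 0.85·114.64 ≈ 97.44.

α ≈ 17.20, β ≈ 97.44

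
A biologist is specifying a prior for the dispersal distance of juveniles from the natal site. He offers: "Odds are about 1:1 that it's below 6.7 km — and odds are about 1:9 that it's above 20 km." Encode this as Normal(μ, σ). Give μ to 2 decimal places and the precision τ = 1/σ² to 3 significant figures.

μ = 6.70, τ = 0.00928

The p-quantile of Normal(μ,σ) is μ + z_p·σ, with z_{0.5} = 0 and z_{0.9} = 1.282.
Eliminate σ: μ = (z₂·x₁ − z₁·x₂)/(z₂ − z₁) = (1.282·6.7 − (0)·20)/1.282 = 6.70.
Then σ = (x₂ − x₁)/(z₂ − z₁) = (20 − 6.7)/1.282 = 10.38.
Precision τ = 1/σ² = 1/10.38² = 0.00928.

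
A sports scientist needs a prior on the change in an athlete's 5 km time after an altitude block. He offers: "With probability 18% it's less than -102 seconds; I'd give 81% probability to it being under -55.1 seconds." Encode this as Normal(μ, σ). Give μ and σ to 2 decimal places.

The p-quantile of Normal(μ,σ) is μ + z_p·σ, with z_{0.18} = -0.9154 and z_{0.81} = 0.8779.
Eliminate σ: μ = (z₂·x₁ − z₁·x₂)/(z₂ − z₁) = (0.8779·-102 − (-0.9154)·-55.1)/1.793 = -78.06.
Then σ = (x₂ − x₁)/(z₂ − z₁) = (-55.1 − -102)/1.793 = 26.15.

μ = -78.06, σ = 26.15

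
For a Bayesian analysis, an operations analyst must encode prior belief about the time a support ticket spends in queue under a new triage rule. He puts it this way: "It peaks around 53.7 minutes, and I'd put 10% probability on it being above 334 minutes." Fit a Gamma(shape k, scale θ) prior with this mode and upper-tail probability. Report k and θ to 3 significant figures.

k ≈ 1.5, θ ≈ 107

Gamma(k,θ) with k>1 has mode (k−1)θ, so θ = 53.7/(k−1).
Need P(X < 334) = 0.9 with θ tied to k this way. Start at k = 2, θ = 53.7: P(X<334) ≈ 0.986.
Too high — lower k to spread out. Iterating converges to k ≈ 1.5.
Then θ = 53.7/(1.5−1) ≈ 107.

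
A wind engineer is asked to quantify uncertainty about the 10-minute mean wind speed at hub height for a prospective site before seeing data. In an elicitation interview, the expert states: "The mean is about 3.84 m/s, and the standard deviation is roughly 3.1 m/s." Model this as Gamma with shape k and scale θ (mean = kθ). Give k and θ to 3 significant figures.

For Gamma(k, scale θ): mean = kθ, variance = kθ², so CV = 1/√k.
CV = SD/mean = 3.1/3.84 = 0.8073, hence k = 1/CV² = 1.53.
Then θ = mean/k = 3.84/1.53 = 2.5.

k ≈ 1.53, θ ≈ 2.5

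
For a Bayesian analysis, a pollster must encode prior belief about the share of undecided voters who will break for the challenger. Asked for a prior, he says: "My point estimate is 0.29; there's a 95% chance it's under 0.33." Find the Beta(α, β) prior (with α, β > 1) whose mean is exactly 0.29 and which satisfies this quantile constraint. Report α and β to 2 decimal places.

α ≈ 104.11, β ≈ 254.89

With mean 0.29 fixed, write α = 0.29s, β = 0.71s where s = α+β.
Need P(θ < 0.33) = 0.95 under Beta(0.29s, 0.71s). Normal approximation: (q−m)/√(m(1−m)/s) ≈ z_{0.95} = 1.64, so s ≈ 0.29·0.71·(1.64)²/(0.33−0.29)² = 348.2.
At s = 348.2: P(θ<0.33) ≈ 0.947. Adjusting to match 0.95 gives s ≈ 359.00.
So α = 0.29·359.00 ≈ 104.11, β = 0.71·359.00 ≈ 254.89.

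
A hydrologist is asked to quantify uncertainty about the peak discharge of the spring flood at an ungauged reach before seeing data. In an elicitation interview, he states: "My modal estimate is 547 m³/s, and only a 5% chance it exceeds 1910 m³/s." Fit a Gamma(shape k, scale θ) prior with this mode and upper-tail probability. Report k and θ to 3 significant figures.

Gamma(k,θ) with k>1 has mode (k−1)θ, so θ = 547/(k−1).
Need P(X < 1910) = 0.95 with θ tied to k this way. Start at k = 2, θ = 547: P(X<1910) ≈ 0.863.
Too low — raise k to concentrate. Iterating converges to k ≈ 2.65.
Then θ = 547/(2.65−1) ≈ 331.

k ≈ 2.65, θ ≈ 331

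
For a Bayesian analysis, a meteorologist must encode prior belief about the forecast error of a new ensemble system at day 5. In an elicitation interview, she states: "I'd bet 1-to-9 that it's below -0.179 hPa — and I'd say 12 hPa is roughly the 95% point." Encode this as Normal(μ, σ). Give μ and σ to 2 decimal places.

For Normal(μ,σ), the p-quantile is μ + z_p·σ. Here z_{0.1} = -1.282, z_{0.95} = 1.645.
So -0.179 = μ − 1.282σ and 12 = μ + 1.645σ.
Subtracting: σ = (12 − -0.179)/(1.645 − (-1.282)) = 4.16.
Then μ = -0.179 − (-1.282)·4.16 = 5.15.

μ = 5.15, σ = 4.16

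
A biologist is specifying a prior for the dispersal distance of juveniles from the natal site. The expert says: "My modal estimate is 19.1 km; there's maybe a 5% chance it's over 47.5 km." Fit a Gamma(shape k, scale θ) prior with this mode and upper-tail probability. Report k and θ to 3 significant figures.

Gamma(k,θ) with k>1 has mode (k−1)θ, so θ = 19.1/(k−1).
Need P(X < 47.5) = 0.95 with θ tied to k this way. Start at k = 2, θ = 19.1: P(X<47.5) ≈ 0.710.
Too low — raise k to concentrate. Iterating converges to k ≈ 4.27.
Then θ = 19.1/(4.27−1) ≈ 5.83.

k ≈ 4.27, θ ≈ 5.83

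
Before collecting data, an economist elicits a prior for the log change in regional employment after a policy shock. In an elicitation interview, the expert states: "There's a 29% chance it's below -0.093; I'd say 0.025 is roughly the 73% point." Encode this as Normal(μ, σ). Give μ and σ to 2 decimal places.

The p-quantile of Normal(μ,σ) is μ + z_p·σ, with z_{0.29} = -0.5534 and z_{0.73} = 0.6128.
Eliminate σ: μ = (z₂·x₁ − z₁·x₂)/(z₂ − z₁) = (0.6128·-0.093 − (-0.5534)·0.025)/1.166 = -0.04.
Then σ = (x₂ − x₁)/(z₂ − z₁) = (0.025 − -0.093)/1.166 = 0.10.

μ = -0.04, σ = 0.10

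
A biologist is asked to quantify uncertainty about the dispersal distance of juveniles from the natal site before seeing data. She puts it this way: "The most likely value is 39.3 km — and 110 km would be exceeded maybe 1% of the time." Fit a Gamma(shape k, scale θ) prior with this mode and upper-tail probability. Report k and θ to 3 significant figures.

Gamma(k,θ) with k>1 has mode (k−1)θ, so θ = 39.3/(k−1).
Need P(X < 110) = 0.99 with θ tied to k this way. Start at k = 2, θ = 39.3: P(X<110) ≈ 0.769.
Too low — raise k to concentrate. Iterating converges to k ≈ 5.32.
Then θ = 39.3/(5.32−1) ≈ 9.1.

k ≈ 5.32, θ ≈ 9.1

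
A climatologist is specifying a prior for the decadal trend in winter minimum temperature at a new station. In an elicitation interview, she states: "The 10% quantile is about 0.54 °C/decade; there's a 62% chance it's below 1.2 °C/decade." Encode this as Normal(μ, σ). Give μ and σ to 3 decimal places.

For Normal(μ,σ), the p-quantile is μ + z_p·σ. Here z_{0.1} = -1.282, z_{0.62} = 0.3055.
So 0.54 = μ − 1.282σ and 1.2 = μ + 0.3055σ.
Subtracting: σ = (1.2 − 0.54)/(0.3055 − (-1.282)) = 0.416.
Then μ = 0.54 − (-1.282)·0.416 = 1.073.

μ = 1.073, σ = 0.416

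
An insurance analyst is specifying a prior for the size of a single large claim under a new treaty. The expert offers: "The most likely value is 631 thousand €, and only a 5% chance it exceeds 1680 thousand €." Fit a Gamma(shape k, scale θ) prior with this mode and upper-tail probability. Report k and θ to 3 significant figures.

Gamma(k,θ) with k>1 has mode (k−1)θ, so θ = 631/(k−1).
Need P(X < 1680) = 0.95 with θ tied to k this way. Start at k = 2, θ = 631: P(X<1680) ≈ 0.744.
Too low — raise k to concentrate. Iterating converges to k ≈ 3.81.
Then θ = 631/(3.81−1) ≈ 225.

k ≈ 3.81, θ ≈ 225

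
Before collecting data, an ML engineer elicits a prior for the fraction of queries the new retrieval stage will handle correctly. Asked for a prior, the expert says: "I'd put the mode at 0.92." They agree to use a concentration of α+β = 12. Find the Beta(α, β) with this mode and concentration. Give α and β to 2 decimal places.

For α,β > 1 the Beta mode is (α−1)/(α+β−2). With α+β = 12, the mode is (α−1)/10.
Set (α−1)/10 = 0.92 → α = 1 + 0.92·10 = 10.20.
β = 12 − α = 1.80.

α = 10.20, β = 1.80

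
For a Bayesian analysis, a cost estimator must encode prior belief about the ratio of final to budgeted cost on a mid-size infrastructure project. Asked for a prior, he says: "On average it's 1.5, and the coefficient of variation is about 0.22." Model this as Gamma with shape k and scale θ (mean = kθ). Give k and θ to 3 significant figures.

k ≈ 20.7, θ ≈ 0.0726

For Gamma(k, scale θ): mean = kθ, variance = kθ², so CV = 1/√k.
CV = 0.22, hence k = 1/CV² = 20.7.
Then θ = mean/k = 1.5/20.7 = 0.0726.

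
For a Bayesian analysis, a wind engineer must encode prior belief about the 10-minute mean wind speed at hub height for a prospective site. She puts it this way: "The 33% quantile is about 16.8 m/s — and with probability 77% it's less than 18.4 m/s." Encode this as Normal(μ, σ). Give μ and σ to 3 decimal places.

The p-quantile of Normal(μ,σ) is μ + z_p·σ, with z_{0.33} = -0.4399 and z_{0.77} = 0.7388.
Eliminate σ: μ = (z₂·x₁ − z₁·x₂)/(z₂ − z₁) = (0.7388·16.8 − (-0.4399)·18.4)/1.179 = 17.397.
Then σ = (x₂ − x₁)/(z₂ − z₁) = (18.4 − 16.8)/1.179 = 1.357.

μ = 17.397, σ = 1.357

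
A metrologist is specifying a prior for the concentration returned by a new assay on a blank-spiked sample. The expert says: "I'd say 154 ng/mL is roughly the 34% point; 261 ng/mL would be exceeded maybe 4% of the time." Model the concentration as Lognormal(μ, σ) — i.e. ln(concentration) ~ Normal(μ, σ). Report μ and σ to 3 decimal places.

If T ~ Lognormal(μ,σ) then ln T ~ Normal(μ,σ), so the p-quantile of ln T is μ + z_p·σ.
ln(154) = 5.037 and ln(261) = 5.565; z_{0.34} = -0.4125, z_{0.96} = 1.751.
σ = (5.565 − 5.037)/(1.751 − (-0.4125)) = 0.244.
μ = 5.037 − (-0.4125)·0.244 = 5.138.

μ ≈ 5.138, σ ≈ 0.244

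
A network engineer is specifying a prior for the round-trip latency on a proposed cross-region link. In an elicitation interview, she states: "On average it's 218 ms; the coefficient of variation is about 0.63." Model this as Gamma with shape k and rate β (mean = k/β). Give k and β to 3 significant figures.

For Gamma(k, rate β): mean = k/β, variance = k/β², so CV = 1/√k.
CV = 0.63, hence k = 1/CV² = 2.52.
Then β = k/mean = 2.52/218 = 0.0116.

k ≈ 2.52, β ≈ 0.0116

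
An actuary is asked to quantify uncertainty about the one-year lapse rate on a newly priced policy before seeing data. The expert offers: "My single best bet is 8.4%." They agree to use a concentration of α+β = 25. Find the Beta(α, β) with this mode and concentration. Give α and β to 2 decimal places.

α = 2.93, β = 22.07

For α,β > 1 the Beta mode is (α−1)/(α+β−2). With α+β = 25, the mode is (α−1)/23.
Set (α−1)/23 = 0.084 → α = 1 + 0.084·23 = 2.93.
β = 25 − α = 22.07.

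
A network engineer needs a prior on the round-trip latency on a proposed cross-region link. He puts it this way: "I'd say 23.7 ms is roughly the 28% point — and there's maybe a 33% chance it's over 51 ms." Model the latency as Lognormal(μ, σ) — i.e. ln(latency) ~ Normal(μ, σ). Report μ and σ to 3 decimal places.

μ ≈ 3.602, σ ≈ 0.749

If T ~ Lognormal(μ,σ) then ln T ~ Normal(μ,σ), so the p-quantile of ln T is μ + z_p·σ.
ln(23.7) = 3.165 and ln(51) = 3.932; z_{0.28} = -0.5828, z_{0.67} = 0.4399.
σ = (3.932 − 3.165)/(0.4399 − (-0.5828)) = 0.749.
μ = 3.165 − (-0.5828)·0.749 = 3.602.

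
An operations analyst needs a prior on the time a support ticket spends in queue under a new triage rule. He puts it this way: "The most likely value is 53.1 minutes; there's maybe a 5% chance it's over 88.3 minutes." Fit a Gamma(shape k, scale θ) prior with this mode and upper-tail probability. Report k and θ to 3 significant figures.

Gamma(k,θ) with k>1 has mode (k−1)θ, so θ = 53.1/(k−1).
Need P(X < 88.3) = 0.95 with θ tied to k this way. Start at k = 2, θ = 53.1: P(X<88.3) ≈ 0.495.
Too low — raise k to concentrate. Iterating converges to k ≈ 11.8.
Then θ = 53.1/(11.8−1) ≈ 4.92.

k ≈ 11.8, θ ≈ 4.92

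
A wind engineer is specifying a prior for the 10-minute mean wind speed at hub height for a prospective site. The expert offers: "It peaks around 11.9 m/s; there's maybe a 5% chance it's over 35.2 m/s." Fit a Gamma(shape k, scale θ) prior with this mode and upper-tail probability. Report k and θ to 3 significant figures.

Gamma(k,θ) with k>1 has mode (k−1)θ, so θ = 11.9/(k−1).
Need P(X < 35.2) = 0.95 with θ tied to k this way. Start at k = 2, θ = 11.9: P(X<35.2) ≈ 0.794.
Too low — raise k to concentrate. Iterating converges to k ≈ 3.26.
Then θ = 11.9/(3.26−1) ≈ 5.27.

k ≈ 3.26, θ ≈ 5.27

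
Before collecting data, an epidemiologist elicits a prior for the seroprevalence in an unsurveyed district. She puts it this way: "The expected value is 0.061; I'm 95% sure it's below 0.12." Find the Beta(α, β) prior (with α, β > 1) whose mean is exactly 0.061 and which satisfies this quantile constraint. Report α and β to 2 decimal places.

α ≈ 3.48, β ≈ 53.59

With mean 0.061 fixed, write α = 0.061s, β = 0.939s where s = α+β.
Need P(θ < 0.12) = 0.95 under Beta(0.061s, 0.939s). Normal approximation: (q−m)/√(m(1−m)/s) ≈ z_{0.95} = 1.64, so s ≈ 0.061·0.939·(1.64)²/(0.12−0.061)² = 44.5.
At s = 44.5: P(θ<0.12) ≈ 0.932. Adjusting to match 0.95 gives s ≈ 57.07.
So α = 0.061·57.07 ≈ 3.48, β = 0.939·57.07 ≈ 53.59.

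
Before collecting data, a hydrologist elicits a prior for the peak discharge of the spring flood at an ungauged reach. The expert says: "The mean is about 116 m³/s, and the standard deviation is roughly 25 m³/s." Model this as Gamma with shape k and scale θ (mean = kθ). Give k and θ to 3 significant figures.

k ≈ 21.5, θ ≈ 5.39

For Gamma(k, scale θ): mean = kθ, variance = kθ², so CV = 1/√k.
CV = SD/mean = 25/116 = 0.2155, hence k = 1/CV² = 21.5.
Then θ = mean/k = 116/21.5 = 5.39.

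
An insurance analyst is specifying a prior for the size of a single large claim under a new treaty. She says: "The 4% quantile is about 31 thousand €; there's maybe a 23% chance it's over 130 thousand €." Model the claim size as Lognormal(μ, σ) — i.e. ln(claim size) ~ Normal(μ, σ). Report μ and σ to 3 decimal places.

If T ~ Lognormal(μ,σ) then ln T ~ Normal(μ,σ), so the p-quantile of ln T is μ + z_p·σ.
ln(31) = 3.434 and ln(130) = 4.868; z_{0.04} = -1.751, z_{0.77} = 0.7388.
σ = (4.868 − 3.434)/(0.7388 − (-1.751)) = 0.576.
μ = 3.434 − (-1.751)·0.576 = 4.442.

μ ≈ 4.442, σ ≈ 0.576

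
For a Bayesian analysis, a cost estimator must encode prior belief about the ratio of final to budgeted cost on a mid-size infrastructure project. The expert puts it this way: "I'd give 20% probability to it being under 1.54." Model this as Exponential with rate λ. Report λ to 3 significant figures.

λ ≈ 0.145

P(T < 1.54) = 1 − e^(−λ·1.54) = 0.2, so λ = −ln(1−0.2)/1.54 = −ln(0.8)/1.54 = 0.145.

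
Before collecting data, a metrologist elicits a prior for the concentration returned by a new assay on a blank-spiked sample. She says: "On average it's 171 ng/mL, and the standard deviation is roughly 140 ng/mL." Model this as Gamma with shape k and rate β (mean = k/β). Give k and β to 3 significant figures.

For Gamma(k, rate β): mean = k/β, variance = k/β², so CV = 1/√k.
CV = SD/mean = 140/171 = 0.8187, hence k = 1/CV² = 1.49.
Then β = k/mean = 1.49/171 = 0.00872.

k ≈ 1.49, β ≈ 0.00872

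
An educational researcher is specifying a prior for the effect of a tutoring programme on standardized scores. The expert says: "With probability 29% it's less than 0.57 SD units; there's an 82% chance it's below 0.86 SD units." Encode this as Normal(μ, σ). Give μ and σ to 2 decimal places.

μ = 0.68, σ = 0.20

The p-quantile of Normal(μ,σ) is μ + z_p·σ, with z_{0.29} = -0.5534 and z_{0.82} = 0.9154.
Eliminate σ: μ = (z₂·x₁ − z₁·x₂)/(z₂ − z₁) = (0.9154·0.57 − (-0.5534)·0.86)/1.469 = 0.68.
Then σ = (x₂ − x₁)/(z₂ − z₁) = (0.86 − 0.57)/1.469 = 0.20.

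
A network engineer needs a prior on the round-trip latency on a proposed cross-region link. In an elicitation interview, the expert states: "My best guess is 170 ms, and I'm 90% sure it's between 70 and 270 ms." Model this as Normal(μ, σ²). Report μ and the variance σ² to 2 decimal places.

μ = 170.00, σ² = 3696.12

A symmetric 90% interval runs μ ± z·σ with z = 1.645.
Half-width = 100, so σ = 100/1.645 = 60.796 and σ² = 3696.12.
μ is the stated best guess, 170.00.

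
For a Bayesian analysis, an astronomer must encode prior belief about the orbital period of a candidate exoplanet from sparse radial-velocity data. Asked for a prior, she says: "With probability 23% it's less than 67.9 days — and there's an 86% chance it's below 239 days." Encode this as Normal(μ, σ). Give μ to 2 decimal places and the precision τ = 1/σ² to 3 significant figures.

μ = 137.39, τ = 0.000113

For Normal(μ,σ), the p-quantile is μ + z_p·σ. Here z_{0.23} = -0.7388, z_{0.86} = 1.08.
So 67.9 = μ − 0.7388σ and 239 = μ + 1.08σ.
Subtracting: σ = (239 − 67.9)/(1.08 − (-0.7388)) = 94.05.
Then μ = 67.9 − (-0.7388)·94.05 = 137.39.
Precision τ = 1/σ² = 1/94.05² = 0.000113.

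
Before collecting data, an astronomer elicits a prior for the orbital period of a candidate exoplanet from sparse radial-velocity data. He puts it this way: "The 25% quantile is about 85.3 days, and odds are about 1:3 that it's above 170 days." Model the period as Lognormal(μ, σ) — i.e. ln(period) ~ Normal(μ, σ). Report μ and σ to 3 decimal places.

If T ~ Lognormal(μ,σ) then ln T ~ Normal(μ,σ), so the p-quantile of ln T is μ + z_p·σ.
ln(85.3) = 4.446 and ln(170) = 5.136; z_{0.25} = -0.6745, z_{0.75} = 0.6745.
σ = (5.136 − 4.446)/(0.6745 − (-0.6745)) = 0.511.
μ = 4.446 − (-0.6745)·0.511 = 4.791.

μ ≈ 4.791, σ ≈ 0.511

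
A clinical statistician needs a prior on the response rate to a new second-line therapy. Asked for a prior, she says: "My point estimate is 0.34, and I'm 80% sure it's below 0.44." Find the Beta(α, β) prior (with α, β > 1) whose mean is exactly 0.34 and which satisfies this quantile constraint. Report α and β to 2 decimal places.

α ≈ 5.20, β ≈ 10.09

With mean 0.34 fixed, write α = 0.34s, β = 0.66s where s = α+β.
Need P(θ < 0.44) = 0.8 under Beta(0.34s, 0.66s). Normal approximation: (q−m)/√(m(1−m)/s) ≈ z_{0.8} = 0.842, so s ≈ 0.34·0.66·(0.842)²/(0.44−0.34)² = 15.9.
At s = 15.9: P(θ<0.44) ≈ 0.804. Adjusting to match 0.8 gives s ≈ 15.29.
So α = 0.34·15.29 ≈ 5.20, β = 0.66·15.29 ≈ 10.09.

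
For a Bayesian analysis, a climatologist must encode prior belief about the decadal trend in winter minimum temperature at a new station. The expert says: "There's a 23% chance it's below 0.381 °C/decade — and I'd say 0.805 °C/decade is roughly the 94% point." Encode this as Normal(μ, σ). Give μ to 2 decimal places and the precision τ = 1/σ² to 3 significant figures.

The p-quantile of Normal(μ,σ) is μ + z_p·σ, with z_{0.23} = -0.7388 and z_{0.94} = 1.555.
Eliminate σ: μ = (z₂·x₁ − z₁·x₂)/(z₂ − z₁) = (1.555·0.381 − (-0.7388)·0.805)/2.294 = 0.52.
Then σ = (x₂ − x₁)/(z₂ − z₁) = (0.805 − 0.381)/2.294 = 0.18.
Precision τ = 1/σ² = 1/0.1849² = 29.3.

μ = 0.52, τ = 29.3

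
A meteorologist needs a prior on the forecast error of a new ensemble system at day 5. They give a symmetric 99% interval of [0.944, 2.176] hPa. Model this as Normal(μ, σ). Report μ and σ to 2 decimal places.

A symmetric 99% interval runs μ ± z·σ with z = 2.576.
Half-width = 0.616, so σ = 0.616/2.576 = 0.24.
μ is the interval midpoint, 1.56.

μ = 1.56, σ = 0.24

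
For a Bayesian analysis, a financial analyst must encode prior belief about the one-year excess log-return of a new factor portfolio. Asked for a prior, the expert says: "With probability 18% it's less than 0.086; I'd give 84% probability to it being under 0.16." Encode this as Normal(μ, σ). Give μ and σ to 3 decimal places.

μ = 0.121, σ = 0.039

For Normal(μ,σ), the p-quantile is μ + z_p·σ. Here z_{0.18} = -0.9154, z_{0.84} = 0.9945.
So 0.086 = μ − 0.9154σ and 0.16 = μ + 0.9945σ.
Subtracting: σ = (0.16 − 0.086)/(0.9945 − (-0.9154)) = 0.039.
Then μ = 0.086 − (-0.9154)·0.039 = 0.121.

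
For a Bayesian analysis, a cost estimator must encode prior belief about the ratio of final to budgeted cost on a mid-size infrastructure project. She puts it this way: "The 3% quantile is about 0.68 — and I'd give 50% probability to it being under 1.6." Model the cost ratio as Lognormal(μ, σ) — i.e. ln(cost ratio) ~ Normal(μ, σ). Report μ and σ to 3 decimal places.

μ ≈ 0.470, σ ≈ 0.455

If T ~ Lognormal(μ,σ) then ln T ~ Normal(μ,σ), so the p-quantile of ln T is μ + z_p·σ.
ln(0.68) = -0.3857 and ln(1.6) = 0.47; z_{0.03} = -1.881, z_{0.5} = 0.
σ = (0.47 − -0.3857)/(0 − (-1.881)) = 0.455.
μ = -0.3857 − (-1.881)·0.455 = 0.470.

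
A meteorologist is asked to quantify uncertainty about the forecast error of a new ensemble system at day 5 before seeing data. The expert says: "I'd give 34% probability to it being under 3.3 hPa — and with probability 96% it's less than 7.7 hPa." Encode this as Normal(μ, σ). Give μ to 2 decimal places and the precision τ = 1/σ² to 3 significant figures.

μ = 4.14, τ = 0.242

For Normal(μ,σ), the p-quantile is μ + z_p·σ. Here z_{0.34} = -0.4125, z_{0.96} = 1.751.
So 3.3 = μ − 0.4125σ and 7.7 = μ + 1.751σ.
Subtracting: σ = (7.7 − 3.3)/(1.751 − (-0.4125)) = 2.03.
Then μ = 3.3 − (-0.4125)·2.03 = 4.14.
Precision τ = 1/σ² = 1/2.034² = 0.242.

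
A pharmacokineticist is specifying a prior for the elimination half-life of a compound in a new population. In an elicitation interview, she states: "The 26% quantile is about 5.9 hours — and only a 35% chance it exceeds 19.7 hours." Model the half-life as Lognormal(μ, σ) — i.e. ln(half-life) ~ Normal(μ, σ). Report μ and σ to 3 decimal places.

If T ~ Lognormal(μ,σ) then ln T ~ Normal(μ,σ), so the p-quantile of ln T is μ + z_p·σ.
ln(5.9) = 1.775 and ln(19.7) = 2.981; z_{0.26} = -0.6433, z_{0.65} = 0.3853.
σ = (2.981 − 1.775)/(0.3853 − (-0.6433)) = 1.172.
μ = 1.775 − (-0.6433)·1.172 = 2.529.

μ ≈ 2.529, σ ≈ 1.172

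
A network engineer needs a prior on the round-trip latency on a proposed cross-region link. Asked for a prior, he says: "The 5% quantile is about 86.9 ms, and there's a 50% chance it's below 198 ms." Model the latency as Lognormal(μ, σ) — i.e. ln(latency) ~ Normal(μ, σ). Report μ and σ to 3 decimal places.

If T ~ Lognormal(μ,σ) then ln T ~ Normal(μ,σ), so the p-quantile of ln T is μ + z_p·σ.
ln(86.9) = 4.465 and ln(198) = 5.288; z_{0.05} = -1.645, z_{0.5} = 0.
σ = (5.288 − 4.465)/(0 − (-1.645)) = 0.501.
μ = 4.465 − (-1.645)·0.501 = 5.288.

μ ≈ 5.288, σ ≈ 0.501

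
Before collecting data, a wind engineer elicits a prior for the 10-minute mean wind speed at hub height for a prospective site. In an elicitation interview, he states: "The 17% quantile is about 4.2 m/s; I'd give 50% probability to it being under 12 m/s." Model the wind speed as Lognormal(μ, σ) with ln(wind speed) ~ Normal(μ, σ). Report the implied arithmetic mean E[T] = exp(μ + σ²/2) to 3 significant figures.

If T ~ Lognormal(μ,σ) then ln T ~ Normal(μ,σ), so the p-quantile of ln T is μ + z_p·σ.
ln(4.2) = 1.435 and ln(12) = 2.485; z_{0.17} = -0.9542, z_{0.5} = 0.
σ = (2.485 − 1.435)/(0 − (-0.9542)) = 1.100.
μ = 1.435 − (-0.9542)·1.100 = 2.485.
E[T] = exp(μ + σ²/2) = exp(2.485 + 0.6053) = 22 m/s.

E[T] ≈ 22 m/s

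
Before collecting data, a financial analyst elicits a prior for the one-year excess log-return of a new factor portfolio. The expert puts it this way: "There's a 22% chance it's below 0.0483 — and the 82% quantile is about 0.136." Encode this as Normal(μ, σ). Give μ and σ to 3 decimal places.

The p-quantile of Normal(μ,σ) is μ + z_p·σ, with z_{0.22} = -0.7722 and z_{0.82} = 0.9154.
Eliminate σ: μ = (z₂·x₁ − z₁·x₂)/(z₂ − z₁) = (0.9154·0.0483 − (-0.7722)·0.136)/1.688 = 0.088.
Then σ = (x₂ − x₁)/(z₂ − z₁) = (0.136 − 0.0483)/1.688 = 0.052.

μ = 0.088, σ = 0.052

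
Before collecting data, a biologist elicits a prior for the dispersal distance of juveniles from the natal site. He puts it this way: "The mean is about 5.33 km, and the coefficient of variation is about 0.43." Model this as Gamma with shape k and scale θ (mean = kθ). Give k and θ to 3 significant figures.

For Gamma(k, scale θ): mean = kθ, variance = kθ², so CV = 1/√k.
CV = 0.43, hence k = 1/CV² = 5.41.
Then θ = mean/k = 5.33/5.41 = 0.986.

k ≈ 5.41, θ ≈ 0.986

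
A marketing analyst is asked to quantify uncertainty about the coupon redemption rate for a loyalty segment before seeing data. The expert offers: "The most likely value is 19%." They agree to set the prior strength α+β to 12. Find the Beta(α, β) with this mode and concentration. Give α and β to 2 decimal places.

For α,β > 1 the Beta mode is (α−1)/(α+β−2). With α+β = 12, the mode is (α−1)/10.
Set (α−1)/10 = 0.19 → α = 1 + 0.19·10 = 2.90.
β = 12 − α = 9.10.

α = 2.90, β = 9.10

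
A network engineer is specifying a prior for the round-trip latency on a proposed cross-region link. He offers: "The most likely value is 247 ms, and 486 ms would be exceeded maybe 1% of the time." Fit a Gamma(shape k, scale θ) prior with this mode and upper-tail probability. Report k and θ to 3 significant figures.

k ≈ 11.8, θ ≈ 23

Gamma(k,θ) with k>1 has mode (k−1)θ, so θ = 247/(k−1).
Need P(X < 486) = 0.99 with θ tied to k this way. Start at k = 2, θ = 247: P(X<486) ≈ 0.585.
Too low — raise k to concentrate. Iterating converges to k ≈ 11.8.
Then θ = 247/(11.8−1) ≈ 23.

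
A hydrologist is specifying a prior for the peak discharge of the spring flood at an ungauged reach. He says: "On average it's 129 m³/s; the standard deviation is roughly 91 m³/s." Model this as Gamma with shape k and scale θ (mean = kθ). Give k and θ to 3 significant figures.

k ≈ 2.01, θ ≈ 64.2

For Gamma(k, scale θ): mean = kθ, variance = kθ², so CV = 1/√k.
CV = SD/mean = 91/129 = 0.7054, hence k = 1/CV² = 2.01.
Then θ = mean/k = 129/2.01 = 64.2.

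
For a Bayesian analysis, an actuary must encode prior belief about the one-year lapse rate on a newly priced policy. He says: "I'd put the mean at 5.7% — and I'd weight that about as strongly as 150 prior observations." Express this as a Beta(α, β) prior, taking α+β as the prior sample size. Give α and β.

α = 8.55, β = 141.45

Under the effective-sample-size interpretation, Beta(α, β) has prior mean α/(α+β) and prior sample size α+β.
So α+β = 150 and α/(α+β) = 0.057, giving α = 0.057·150 = 8.55 and β = 150 − 8.55 = 141.45.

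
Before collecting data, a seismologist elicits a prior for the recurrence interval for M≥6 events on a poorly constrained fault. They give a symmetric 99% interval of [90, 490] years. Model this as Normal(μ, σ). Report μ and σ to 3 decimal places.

μ = 290.000, σ = 77.645

A symmetric 99% interval runs μ ± z·σ with z = 2.576.
Half-width = 200, so σ = 200/2.576 = 77.645.
μ is the interval midpoint, 290.000.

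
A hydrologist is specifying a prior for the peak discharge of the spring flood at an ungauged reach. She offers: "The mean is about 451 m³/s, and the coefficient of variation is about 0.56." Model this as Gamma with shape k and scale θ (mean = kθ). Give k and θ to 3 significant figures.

For Gamma(k, scale θ): mean = kθ, variance = kθ², so CV = 1/√k.
CV = 0.56, hence k = 1/CV² = 3.19.
Then θ = mean/k = 451/3.19 = 141.

k ≈ 3.19, θ ≈ 141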